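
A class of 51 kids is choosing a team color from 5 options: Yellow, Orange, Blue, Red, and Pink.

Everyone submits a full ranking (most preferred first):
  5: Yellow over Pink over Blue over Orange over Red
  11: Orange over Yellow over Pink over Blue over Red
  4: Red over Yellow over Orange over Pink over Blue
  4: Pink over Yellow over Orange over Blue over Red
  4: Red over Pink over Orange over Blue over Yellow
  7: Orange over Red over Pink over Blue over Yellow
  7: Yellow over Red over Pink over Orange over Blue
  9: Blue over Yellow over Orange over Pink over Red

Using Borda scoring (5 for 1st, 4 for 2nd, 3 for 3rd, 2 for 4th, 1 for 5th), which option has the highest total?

Yellow: 5×5 + 11×4 + 4×4 + 4×4 + 4×1 + 7×1 + 7×5 + 9×4 = 183
Orange: 5×2 + 11×5 + 4×3 + 4×3 + 4×3 + 7×5 + 7×2 + 9×3 = 177
Blue: 5×3 + 11×2 + 4×1 + 4×2 + 4×2 + 7×2 + 7×1 + 9×5 = 123
Red: 5×1 + 11×1 + 4×5 + 4×1 + 4×5 + 7×4 + 7×4 + 9×1 = 125
Pink: 5×4 + 11×3 + 4×2 + 4×5 + 4×4 + 7×3 + 7×3 + 9×2 = 157

Yellow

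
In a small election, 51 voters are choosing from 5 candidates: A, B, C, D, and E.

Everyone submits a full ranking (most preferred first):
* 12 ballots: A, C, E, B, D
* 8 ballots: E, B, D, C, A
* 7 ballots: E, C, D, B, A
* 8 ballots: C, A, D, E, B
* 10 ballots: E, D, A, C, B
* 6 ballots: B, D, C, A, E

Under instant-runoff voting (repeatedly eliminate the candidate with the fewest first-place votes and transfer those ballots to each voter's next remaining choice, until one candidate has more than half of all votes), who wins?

C

Round 1: A 12, B 6, C 8, D 0, E 25. D eliminated.
Round 2: A 12, B 6, C 8, E 25. B eliminated.
Round 3: A 12, C 14, E 25. A eliminated.
Round 4: C 26, E 25. C has a majority (≥26).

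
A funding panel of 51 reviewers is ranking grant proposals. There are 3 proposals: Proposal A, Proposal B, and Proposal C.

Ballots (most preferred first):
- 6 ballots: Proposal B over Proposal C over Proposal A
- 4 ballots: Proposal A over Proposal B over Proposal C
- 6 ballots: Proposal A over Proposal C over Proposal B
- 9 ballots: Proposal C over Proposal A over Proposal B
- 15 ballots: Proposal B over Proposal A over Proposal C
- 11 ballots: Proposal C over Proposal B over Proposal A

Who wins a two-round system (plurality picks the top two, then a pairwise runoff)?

Round 1 first-place votes: Proposal A 10, Proposal B 21, Proposal C 20. Proposal B and Proposal C advance.
Runoff: Proposal B is ranked above Proposal C on 25 ballots, Proposal C above Proposal B on 26.

Proposal C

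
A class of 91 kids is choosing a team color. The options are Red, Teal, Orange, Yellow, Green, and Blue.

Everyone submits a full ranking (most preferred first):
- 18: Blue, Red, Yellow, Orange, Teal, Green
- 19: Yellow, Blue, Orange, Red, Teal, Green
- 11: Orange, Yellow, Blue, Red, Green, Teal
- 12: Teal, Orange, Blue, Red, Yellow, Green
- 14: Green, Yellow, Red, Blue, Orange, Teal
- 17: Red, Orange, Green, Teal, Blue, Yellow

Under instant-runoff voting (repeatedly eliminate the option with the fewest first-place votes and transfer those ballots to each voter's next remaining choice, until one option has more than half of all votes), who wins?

Blue

Round 1: Red 17, Teal 12, Orange 11, Yellow 19, Green 14, Blue 18. Orange eliminated.
Round 2: Red 17, Teal 12, Yellow 30, Green 14, Blue 18. Teal eliminated.
Round 3: Red 17, Yellow 30, Green 14, Blue 30. Green eliminated.
Round 4: Red 17, Yellow 44, Blue 30. Red eliminated.
Round 5: Yellow 44, Blue 47. Blue has a majority (≥46).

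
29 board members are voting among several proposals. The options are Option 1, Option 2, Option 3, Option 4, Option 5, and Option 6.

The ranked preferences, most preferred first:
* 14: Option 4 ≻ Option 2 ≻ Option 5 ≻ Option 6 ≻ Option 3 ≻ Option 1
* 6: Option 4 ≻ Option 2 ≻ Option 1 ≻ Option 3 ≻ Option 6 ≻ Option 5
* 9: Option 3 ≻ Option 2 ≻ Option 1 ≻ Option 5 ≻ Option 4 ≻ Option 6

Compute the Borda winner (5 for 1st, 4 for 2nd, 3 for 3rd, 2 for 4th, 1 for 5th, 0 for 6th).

Option 2

Option 1: 14×0 + 6×3 + 9×3 = 45
Option 2: 14×4 + 6×4 + 9×4 = 116
Option 3: 14×1 + 6×2 + 9×5 = 71
Option 4: 14×5 + 6×5 + 9×1 = 109
Option 5: 14×3 + 6×0 + 9×2 = 60
Option 6: 14×2 + 6×1 + 9×0 = 34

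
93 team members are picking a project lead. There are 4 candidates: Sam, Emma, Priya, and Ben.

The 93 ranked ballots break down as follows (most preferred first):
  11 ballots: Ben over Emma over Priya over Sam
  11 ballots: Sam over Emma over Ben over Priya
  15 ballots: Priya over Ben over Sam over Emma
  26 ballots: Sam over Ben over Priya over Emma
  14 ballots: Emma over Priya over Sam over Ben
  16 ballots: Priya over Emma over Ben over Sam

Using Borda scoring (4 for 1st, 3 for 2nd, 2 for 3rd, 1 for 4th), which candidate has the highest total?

Sam: 11×1 + 11×4 + 15×2 + 26×4 + 14×2 + 16×1 = 233
Emma: 11×3 + 11×3 + 15×1 + 26×1 + 14×4 + 16×3 = 211
Priya: 11×2 + 11×1 + 15×4 + 26×2 + 14×3 + 16×4 = 251
Ben: 11×4 + 11×2 + 15×3 + 26×3 + 14×1 + 16×2 = 235

Priya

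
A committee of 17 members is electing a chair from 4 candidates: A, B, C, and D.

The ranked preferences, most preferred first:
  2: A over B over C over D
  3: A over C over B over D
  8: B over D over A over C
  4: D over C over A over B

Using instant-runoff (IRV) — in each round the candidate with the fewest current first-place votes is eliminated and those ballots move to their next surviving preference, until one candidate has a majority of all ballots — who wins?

Round 1: A 5, B 8, C 0, D 4. C eliminated.
Round 2: A 5, B 8, D 4. D eliminated.
Round 3: A 9, B 8. A has a majority (≥9).

A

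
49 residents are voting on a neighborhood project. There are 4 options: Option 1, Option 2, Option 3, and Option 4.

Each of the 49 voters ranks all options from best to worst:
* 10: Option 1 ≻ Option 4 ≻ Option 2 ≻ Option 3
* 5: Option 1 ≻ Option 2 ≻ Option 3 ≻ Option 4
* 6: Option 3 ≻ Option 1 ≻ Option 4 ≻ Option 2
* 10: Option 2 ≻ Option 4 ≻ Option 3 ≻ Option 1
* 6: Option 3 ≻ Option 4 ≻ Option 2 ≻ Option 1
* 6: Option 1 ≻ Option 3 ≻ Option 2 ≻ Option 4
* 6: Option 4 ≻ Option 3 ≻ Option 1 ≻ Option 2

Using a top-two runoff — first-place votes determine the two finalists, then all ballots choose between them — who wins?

Round 1 first-place votes: Option 1 21, Option 2 10, Option 3 12, Option 4 6. Option 1 and Option 3 advance.
Runoff: Option 1 is ranked above Option 3 on 21 ballots, Option 3 above Option 1 on 28.

Option 3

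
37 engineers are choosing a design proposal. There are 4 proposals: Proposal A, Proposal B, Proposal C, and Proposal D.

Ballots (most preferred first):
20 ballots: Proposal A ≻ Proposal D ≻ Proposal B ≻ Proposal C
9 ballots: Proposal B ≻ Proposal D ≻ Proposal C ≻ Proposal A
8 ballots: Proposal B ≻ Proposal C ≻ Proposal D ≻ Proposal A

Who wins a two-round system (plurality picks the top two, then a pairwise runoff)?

Round 1 first-place votes: Proposal A 20, Proposal B 17, Proposal C 0, Proposal D 0. Proposal A and Proposal B advance.
Runoff: Proposal A is ranked above Proposal B on 20 ballots, Proposal B above Proposal A on 17.

Proposal A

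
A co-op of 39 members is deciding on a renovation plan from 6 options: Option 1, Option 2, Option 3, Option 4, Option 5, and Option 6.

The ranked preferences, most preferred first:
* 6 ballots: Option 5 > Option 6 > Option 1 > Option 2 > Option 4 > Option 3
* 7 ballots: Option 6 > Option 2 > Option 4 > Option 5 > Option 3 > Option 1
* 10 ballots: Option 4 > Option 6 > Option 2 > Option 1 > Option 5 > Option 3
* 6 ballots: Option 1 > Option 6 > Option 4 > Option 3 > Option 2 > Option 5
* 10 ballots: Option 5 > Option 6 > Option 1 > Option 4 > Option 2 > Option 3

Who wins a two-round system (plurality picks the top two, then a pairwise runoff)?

Round 1 first-place votes: Option 1 6, Option 2 0, Option 3 0, Option 4 10, Option 5 16, Option 6 7. Option 5 and Option 4 advance.
Runoff: Option 5 is ranked above Option 4 on 16 ballots, Option 4 above Option 5 on 23.

Option 4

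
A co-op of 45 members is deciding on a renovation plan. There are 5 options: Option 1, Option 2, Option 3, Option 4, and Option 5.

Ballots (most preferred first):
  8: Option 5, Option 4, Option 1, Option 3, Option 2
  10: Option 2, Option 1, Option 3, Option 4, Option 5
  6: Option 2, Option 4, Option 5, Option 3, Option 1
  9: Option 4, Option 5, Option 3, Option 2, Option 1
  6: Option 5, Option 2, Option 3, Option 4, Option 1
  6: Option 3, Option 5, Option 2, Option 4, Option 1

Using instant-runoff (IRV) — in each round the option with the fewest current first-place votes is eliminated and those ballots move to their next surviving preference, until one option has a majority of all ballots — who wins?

Round 1: Option 1 0, Option 2 16, Option 3 6, Option 4 9, Option 5 14. Option 1 eliminated.
Round 2: Option 2 16, Option 3 6, Option 4 9, Option 5 14. Option 3 eliminated.
Round 3: Option 2 16, Option 4 9, Option 5 20. Option 4 eliminated.
Round 4: Option 2 16, Option 5 29. Option 5 has a majority (≥23).

Option 5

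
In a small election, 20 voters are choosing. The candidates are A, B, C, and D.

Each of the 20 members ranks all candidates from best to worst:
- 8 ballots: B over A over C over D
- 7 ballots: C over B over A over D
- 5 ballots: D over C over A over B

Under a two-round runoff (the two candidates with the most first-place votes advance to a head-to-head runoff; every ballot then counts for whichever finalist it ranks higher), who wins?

Round 1 first-place votes: A 0, B 8, C 7, D 5. B and C advance.
Runoff: B is ranked above C on 8 ballots, C above B on 12.

C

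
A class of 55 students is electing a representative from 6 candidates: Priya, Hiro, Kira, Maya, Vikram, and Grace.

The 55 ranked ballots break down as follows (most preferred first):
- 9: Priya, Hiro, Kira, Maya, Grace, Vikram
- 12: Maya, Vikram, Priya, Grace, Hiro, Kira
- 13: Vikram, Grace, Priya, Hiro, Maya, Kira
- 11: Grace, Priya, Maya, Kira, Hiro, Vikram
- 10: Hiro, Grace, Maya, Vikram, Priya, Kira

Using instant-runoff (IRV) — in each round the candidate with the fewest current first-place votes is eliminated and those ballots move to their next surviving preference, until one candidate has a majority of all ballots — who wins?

Hiro

Round 1: Priya 9, Hiro 10, Kira 0, Maya 12, Vikram 13, Grace 11. Kira eliminated.
Round 2: Priya 9, Hiro 10, Maya 12, Vikram 13, Grace 11. Priya eliminated.
Round 3: Hiro 19, Maya 12, Vikram 13, Grace 11. Grace eliminated.
Round 4: Hiro 19, Maya 23, Vikram 13. Vikram eliminated.
Round 5: Hiro 32, Maya 23. Hiro has a majority (≥28).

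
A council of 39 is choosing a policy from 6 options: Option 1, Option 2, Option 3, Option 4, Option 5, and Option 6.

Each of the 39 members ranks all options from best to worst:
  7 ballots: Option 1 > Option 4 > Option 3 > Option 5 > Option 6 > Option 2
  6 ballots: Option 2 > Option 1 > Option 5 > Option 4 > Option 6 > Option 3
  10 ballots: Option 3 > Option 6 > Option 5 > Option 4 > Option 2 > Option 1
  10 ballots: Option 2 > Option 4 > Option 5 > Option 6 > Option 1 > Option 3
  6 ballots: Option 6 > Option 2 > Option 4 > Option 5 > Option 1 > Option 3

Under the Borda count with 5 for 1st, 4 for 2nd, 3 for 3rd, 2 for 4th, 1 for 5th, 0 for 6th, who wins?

Option 1: 7×5 + 6×4 + 10×0 + 10×1 + 6×1 = 75
Option 2: 7×0 + 6×5 + 10×1 + 10×5 + 6×4 = 114
Option 3: 7×3 + 6×0 + 10×5 + 10×0 + 6×0 = 71
Option 4: 7×4 + 6×2 + 10×2 + 10×4 + 6×3 = 118
Option 5: 7×2 + 6×3 + 10×3 + 10×3 + 6×2 = 104
Option 6: 7×1 + 6×1 + 10×4 + 10×2 + 6×5 = 103

Option 4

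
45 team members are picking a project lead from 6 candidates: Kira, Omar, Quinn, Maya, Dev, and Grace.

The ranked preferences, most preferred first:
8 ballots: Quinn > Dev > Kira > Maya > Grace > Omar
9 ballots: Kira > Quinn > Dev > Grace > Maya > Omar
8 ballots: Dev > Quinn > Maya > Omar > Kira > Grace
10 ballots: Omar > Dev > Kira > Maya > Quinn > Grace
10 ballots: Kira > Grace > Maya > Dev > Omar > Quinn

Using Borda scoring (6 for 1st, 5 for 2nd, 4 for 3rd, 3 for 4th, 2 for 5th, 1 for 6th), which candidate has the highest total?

Dev

Kira: 8×4 + 9×6 + 8×2 + 10×4 + 10×6 = 202
Omar: 8×1 + 9×1 + 8×3 + 10×6 + 10×2 = 121
Quinn: 8×6 + 9×5 + 8×5 + 10×2 + 10×1 = 163
Maya: 8×3 + 9×2 + 8×4 + 10×3 + 10×4 = 144
Dev: 8×5 + 9×4 + 8×6 + 10×5 + 10×3 = 204
Grace: 8×2 + 9×3 + 8×1 + 10×1 + 10×5 = 111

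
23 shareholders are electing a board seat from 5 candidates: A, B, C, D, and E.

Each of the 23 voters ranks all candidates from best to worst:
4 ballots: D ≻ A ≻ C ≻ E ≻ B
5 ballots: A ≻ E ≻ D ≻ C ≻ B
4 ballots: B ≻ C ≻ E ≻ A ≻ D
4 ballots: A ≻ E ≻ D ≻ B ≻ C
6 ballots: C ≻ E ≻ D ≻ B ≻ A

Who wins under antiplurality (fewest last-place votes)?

Last-place votes: A 6, B 9, C 4, D 4, E 0.

E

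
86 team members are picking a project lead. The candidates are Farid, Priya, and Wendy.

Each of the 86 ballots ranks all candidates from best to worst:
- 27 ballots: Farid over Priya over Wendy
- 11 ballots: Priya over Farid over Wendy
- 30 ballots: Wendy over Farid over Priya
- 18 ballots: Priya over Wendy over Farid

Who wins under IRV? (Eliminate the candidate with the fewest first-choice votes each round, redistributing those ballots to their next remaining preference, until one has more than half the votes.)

Priya

Round 1: Farid 27, Priya 29, Wendy 30. Farid eliminated.
Round 2: Priya 56, Wendy 30. Priya has a majority (≥44).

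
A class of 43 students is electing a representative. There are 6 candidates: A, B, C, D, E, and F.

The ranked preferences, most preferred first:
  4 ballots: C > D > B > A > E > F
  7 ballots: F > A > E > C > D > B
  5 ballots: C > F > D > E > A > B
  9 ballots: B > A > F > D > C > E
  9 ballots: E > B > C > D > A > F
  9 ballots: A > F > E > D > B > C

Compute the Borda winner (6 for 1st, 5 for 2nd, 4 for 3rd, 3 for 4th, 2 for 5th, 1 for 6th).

A

A: 4×3 + 7×5 + 5×2 + 9×5 + 9×2 + 9×6 = 174
B: 4×4 + 7×1 + 5×1 + 9×6 + 9×5 + 9×2 = 145
C: 4×6 + 7×3 + 5×6 + 9×2 + 9×4 + 9×1 = 138
D: 4×5 + 7×2 + 5×4 + 9×3 + 9×3 + 9×3 = 135
E: 4×2 + 7×4 + 5×3 + 9×1 + 9×6 + 9×4 = 150
F: 4×1 + 7×6 + 5×5 + 9×4 + 9×1 + 9×5 = 161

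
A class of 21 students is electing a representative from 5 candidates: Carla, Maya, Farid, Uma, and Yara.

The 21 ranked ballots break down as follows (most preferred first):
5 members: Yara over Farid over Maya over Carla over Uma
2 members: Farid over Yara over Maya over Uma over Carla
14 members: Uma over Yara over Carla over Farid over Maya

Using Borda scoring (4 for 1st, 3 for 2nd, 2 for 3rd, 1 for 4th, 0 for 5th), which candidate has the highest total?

Yara

Carla: 5×1 + 2×0 + 14×2 = 33
Maya: 5×2 + 2×2 + 14×0 = 14
Farid: 5×3 + 2×4 + 14×1 = 37
Uma: 5×0 + 2×1 + 14×4 = 58
Yara: 5×4 + 2×3 + 14×3 = 68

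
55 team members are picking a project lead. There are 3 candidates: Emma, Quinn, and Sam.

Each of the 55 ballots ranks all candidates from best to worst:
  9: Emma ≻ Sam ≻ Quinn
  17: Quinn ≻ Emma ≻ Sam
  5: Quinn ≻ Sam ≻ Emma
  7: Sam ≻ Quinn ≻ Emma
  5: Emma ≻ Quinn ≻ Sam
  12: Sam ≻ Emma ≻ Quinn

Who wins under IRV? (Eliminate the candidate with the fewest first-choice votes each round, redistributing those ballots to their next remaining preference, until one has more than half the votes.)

Sam

Round 1: Emma 14, Quinn 22, Sam 19. Emma eliminated.
Round 2: Quinn 27, Sam 28. Sam has a majority (≥28).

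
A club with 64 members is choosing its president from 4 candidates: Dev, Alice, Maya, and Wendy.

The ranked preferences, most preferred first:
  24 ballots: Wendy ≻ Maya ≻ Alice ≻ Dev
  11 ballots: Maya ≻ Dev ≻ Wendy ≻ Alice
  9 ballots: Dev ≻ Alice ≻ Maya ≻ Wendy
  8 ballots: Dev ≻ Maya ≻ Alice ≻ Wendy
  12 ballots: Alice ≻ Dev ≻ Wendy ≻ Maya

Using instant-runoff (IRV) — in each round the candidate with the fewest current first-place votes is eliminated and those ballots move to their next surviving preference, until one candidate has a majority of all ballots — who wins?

Round 1: Dev 17, Alice 12, Maya 11, Wendy 24. Maya eliminated.
Round 2: Dev 28, Alice 12, Wendy 24. Alice eliminated.
Round 3: Dev 40, Wendy 24. Dev has a majority (≥33).

Dev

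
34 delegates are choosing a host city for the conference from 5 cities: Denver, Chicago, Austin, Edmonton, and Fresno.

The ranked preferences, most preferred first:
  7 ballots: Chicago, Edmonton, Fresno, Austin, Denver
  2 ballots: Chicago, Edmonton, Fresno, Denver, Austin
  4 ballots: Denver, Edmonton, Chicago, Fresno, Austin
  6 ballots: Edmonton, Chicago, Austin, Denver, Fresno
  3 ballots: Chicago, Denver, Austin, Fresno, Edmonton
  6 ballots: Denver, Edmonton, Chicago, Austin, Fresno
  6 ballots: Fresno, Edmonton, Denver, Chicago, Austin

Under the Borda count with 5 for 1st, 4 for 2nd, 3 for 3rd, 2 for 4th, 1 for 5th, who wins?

Edmonton

Denver: 7×1 + 2×2 + 4×5 + 6×2 + 3×4 + 6×5 + 6×3 = 103
Chicago: 7×5 + 2×5 + 4×3 + 6×4 + 3×5 + 6×3 + 6×2 = 126
Austin: 7×2 + 2×1 + 4×1 + 6×3 + 3×3 + 6×2 + 6×1 = 65
Edmonton: 7×4 + 2×4 + 4×4 + 6×5 + 3×1 + 6×4 + 6×4 = 133
Fresno: 7×3 + 2×3 + 4×2 + 6×1 + 3×2 + 6×1 + 6×5 = 83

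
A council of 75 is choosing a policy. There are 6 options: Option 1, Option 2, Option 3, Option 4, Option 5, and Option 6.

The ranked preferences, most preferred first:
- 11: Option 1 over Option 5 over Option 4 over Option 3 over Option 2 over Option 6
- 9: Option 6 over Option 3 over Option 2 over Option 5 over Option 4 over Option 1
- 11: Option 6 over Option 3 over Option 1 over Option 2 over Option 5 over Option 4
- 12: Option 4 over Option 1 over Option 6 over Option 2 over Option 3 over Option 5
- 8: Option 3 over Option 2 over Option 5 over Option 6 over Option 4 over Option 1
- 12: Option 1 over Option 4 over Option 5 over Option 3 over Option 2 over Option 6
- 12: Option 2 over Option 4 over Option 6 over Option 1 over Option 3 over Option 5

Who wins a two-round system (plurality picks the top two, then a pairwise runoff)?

Option 6

Round 1 first-place votes: Option 1 23, Option 2 12, Option 3 8, Option 4 12, Option 5 0, Option 6 20. Option 1 and Option 6 advance.
Runoff: Option 1 is ranked above Option 6 on 35 ballots, Option 6 above Option 1 on 40.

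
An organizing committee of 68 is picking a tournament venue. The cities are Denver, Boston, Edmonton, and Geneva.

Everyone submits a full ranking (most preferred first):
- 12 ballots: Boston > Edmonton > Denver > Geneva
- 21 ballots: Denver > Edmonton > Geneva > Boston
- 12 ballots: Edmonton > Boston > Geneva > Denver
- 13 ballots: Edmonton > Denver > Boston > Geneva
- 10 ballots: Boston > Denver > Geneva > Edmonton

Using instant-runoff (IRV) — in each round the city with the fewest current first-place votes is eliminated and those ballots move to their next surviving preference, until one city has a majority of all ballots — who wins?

Round 1: Denver 21, Boston 22, Edmonton 25, Geneva 0. Geneva eliminated.
Round 2: Denver 21, Boston 22, Edmonton 25. Denver eliminated.
Round 3: Boston 22, Edmonton 46. Edmonton has a majority (≥35).

Edmonton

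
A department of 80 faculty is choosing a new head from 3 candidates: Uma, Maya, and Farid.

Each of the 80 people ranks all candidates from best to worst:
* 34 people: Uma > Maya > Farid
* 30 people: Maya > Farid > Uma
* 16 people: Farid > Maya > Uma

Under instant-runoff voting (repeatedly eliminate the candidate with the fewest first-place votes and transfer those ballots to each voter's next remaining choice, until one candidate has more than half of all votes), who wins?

Maya

Round 1: Uma 34, Maya 30, Farid 16. Farid eliminated.
Round 2: Uma 34, Maya 46. Maya has a majority (≥41).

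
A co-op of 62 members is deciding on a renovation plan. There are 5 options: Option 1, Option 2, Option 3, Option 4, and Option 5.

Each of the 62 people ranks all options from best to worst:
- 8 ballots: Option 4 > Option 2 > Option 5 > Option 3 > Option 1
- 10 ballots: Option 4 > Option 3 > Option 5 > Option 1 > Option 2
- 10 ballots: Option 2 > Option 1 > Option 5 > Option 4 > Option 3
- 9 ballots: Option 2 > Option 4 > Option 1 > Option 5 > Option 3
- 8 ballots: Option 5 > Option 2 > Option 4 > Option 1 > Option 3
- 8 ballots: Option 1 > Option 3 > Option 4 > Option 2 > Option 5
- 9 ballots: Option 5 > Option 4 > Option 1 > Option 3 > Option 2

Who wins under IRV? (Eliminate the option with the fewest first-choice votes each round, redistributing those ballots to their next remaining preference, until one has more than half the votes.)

Round 1: Option 1 8, Option 2 19, Option 3 0, Option 4 18, Option 5 17. Option 3 eliminated.
Round 2: Option 1 8, Option 2 19, Option 4 18, Option 5 17. Option 1 eliminated.
Round 3: Option 2 19, Option 4 26, Option 5 17. Option 5 eliminated.
Round 4: Option 2 27, Option 4 35. Option 4 has a majority (≥32).

Option 4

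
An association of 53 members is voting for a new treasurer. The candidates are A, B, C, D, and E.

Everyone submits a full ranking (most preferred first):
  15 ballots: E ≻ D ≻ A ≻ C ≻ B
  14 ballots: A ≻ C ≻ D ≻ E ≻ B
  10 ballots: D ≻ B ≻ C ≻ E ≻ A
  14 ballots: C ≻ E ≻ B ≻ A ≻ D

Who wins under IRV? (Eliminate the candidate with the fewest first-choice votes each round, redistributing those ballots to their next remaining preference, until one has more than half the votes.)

Round 1: A 14, B 0, C 14, D 10, E 15. B eliminated.
Round 2: A 14, C 14, D 10, E 15. D eliminated.
Round 3: A 14, C 24, E 15. A eliminated.
Round 4: C 38, E 15. C has a majority (≥27).

C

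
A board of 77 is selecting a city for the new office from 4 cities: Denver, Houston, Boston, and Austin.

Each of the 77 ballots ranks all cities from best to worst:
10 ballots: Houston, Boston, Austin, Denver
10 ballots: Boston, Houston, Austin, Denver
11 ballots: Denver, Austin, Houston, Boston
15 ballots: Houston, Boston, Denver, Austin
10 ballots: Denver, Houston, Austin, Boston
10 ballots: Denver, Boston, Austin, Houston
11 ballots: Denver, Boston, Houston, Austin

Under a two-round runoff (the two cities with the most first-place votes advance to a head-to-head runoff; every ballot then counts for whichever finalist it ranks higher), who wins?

Round 1 first-place votes: Denver 42, Houston 25, Boston 10, Austin 0. Denver and Houston advance.
Runoff: Denver is ranked above Houston on 42 ballots, Houston above Denver on 35.

Denver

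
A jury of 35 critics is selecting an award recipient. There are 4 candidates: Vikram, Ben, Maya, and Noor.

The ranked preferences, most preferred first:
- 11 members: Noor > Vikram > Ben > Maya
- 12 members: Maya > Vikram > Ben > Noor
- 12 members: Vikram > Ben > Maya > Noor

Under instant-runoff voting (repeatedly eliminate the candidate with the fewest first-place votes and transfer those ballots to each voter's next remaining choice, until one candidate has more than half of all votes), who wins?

Round 1: Vikram 12, Ben 0, Maya 12, Noor 11. Ben eliminated.
Round 2: Vikram 12, Maya 12, Noor 11. Noor eliminated.
Round 3: Vikram 23, Maya 12. Vikram has a majority (≥18).

Vikram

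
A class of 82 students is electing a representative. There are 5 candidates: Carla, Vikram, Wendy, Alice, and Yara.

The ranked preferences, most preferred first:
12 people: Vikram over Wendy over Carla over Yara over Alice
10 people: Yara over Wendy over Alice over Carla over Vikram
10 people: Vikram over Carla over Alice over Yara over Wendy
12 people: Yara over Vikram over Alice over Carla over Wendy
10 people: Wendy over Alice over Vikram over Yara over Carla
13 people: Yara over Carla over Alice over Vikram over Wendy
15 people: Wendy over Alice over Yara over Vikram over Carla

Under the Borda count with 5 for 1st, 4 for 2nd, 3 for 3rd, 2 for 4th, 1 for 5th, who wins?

Carla: 12×3 + 10×2 + 10×4 + 12×2 + 10×1 + 13×4 + 15×1 = 197
Vikram: 12×5 + 10×1 + 10×5 + 12×4 + 10×3 + 13×2 + 15×2 = 254
Wendy: 12×4 + 10×4 + 10×1 + 12×1 + 10×5 + 13×1 + 15×5 = 248
Alice: 12×1 + 10×3 + 10×3 + 12×3 + 10×4 + 13×3 + 15×4 = 247
Yara: 12×2 + 10×5 + 10×2 + 12×5 + 10×2 + 13×5 + 15×3 = 284

Yara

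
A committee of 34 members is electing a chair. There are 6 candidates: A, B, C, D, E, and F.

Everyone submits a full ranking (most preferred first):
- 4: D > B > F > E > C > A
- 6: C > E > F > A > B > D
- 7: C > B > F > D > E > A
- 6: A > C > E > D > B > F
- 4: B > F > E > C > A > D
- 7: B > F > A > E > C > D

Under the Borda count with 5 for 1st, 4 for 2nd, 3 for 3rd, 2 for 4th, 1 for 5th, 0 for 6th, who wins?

A: 4×0 + 6×2 + 7×0 + 6×5 + 4×1 + 7×3 = 67
B: 4×4 + 6×1 + 7×4 + 6×1 + 4×5 + 7×5 = 111
C: 4×1 + 6×5 + 7×5 + 6×4 + 4×2 + 7×1 = 108
D: 4×5 + 6×0 + 7×2 + 6×2 + 4×0 + 7×0 = 46
E: 4×2 + 6×4 + 7×1 + 6×3 + 4×3 + 7×2 = 83
F: 4×3 + 6×3 + 7×3 + 6×0 + 4×4 + 7×4 = 95

B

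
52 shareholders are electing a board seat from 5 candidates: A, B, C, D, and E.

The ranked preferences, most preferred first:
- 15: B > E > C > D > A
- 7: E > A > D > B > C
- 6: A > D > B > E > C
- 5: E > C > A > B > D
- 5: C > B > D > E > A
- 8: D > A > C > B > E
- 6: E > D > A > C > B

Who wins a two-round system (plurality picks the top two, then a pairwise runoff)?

B

Round 1 first-place votes: A 6, B 15, C 5, D 8, E 18. E and B advance.
Runoff: E is ranked above B on 18 ballots, B above E on 34.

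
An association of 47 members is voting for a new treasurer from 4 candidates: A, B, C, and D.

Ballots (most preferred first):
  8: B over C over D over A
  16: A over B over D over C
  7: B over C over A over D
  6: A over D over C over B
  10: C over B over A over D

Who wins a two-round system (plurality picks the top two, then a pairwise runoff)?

B

Round 1 first-place votes: A 22, B 15, C 10, D 0. A and B advance.
Runoff: A is ranked above B on 22 ballots, B above A on 25.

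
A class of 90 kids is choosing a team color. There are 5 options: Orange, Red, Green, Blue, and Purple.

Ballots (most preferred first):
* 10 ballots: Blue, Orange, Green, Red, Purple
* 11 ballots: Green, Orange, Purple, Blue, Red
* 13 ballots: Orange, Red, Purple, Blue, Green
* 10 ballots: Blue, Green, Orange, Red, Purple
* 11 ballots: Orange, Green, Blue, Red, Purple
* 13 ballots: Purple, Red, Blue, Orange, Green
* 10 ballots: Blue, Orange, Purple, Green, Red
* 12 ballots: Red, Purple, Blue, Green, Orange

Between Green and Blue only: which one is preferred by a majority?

Green is ranked above Blue on 22 ballots; Blue above Green on 68.

Blue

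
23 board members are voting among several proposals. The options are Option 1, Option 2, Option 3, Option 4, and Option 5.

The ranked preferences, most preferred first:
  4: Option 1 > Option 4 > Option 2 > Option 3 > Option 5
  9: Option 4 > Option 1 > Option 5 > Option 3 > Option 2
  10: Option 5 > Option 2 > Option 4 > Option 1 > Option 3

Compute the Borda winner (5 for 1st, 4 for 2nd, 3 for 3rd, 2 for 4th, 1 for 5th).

Option 1: 4×5 + 9×4 + 10×2 = 76
Option 2: 4×3 + 9×1 + 10×4 = 61
Option 3: 4×2 + 9×2 + 10×1 = 36
Option 4: 4×4 + 9×5 + 10×3 = 91
Option 5: 4×1 + 9×3 + 10×5 = 81

Option 4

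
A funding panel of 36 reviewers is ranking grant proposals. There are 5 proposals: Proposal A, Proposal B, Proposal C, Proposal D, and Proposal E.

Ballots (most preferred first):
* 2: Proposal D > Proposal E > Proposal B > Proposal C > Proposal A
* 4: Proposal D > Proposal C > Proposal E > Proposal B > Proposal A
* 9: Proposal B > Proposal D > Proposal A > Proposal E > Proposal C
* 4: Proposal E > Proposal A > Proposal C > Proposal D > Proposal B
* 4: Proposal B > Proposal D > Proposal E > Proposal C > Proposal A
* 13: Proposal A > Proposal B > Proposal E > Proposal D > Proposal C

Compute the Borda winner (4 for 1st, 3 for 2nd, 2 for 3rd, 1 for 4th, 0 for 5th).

Proposal A: 2×0 + 4×0 + 9×2 + 4×3 + 4×0 + 13×4 = 82
Proposal B: 2×2 + 4×1 + 9×4 + 4×0 + 4×4 + 13×3 = 99
Proposal C: 2×1 + 4×3 + 9×0 + 4×2 + 4×1 + 13×0 = 26
Proposal D: 2×4 + 4×4 + 9×3 + 4×1 + 4×3 + 13×1 = 80
Proposal E: 2×3 + 4×2 + 9×1 + 4×4 + 4×2 + 13×2 = 73

Proposal B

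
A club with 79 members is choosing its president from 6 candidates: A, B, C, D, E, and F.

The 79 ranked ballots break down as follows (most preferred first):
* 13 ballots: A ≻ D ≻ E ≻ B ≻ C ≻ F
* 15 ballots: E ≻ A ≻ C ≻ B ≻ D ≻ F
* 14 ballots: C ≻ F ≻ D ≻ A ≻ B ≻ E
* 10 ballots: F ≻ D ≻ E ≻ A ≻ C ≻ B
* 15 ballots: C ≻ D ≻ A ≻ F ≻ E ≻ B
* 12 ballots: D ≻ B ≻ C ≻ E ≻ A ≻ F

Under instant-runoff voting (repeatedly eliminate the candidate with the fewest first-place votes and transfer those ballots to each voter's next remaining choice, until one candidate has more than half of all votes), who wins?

C

Round 1: A 13, B 0, C 29, D 12, E 15, F 10. B eliminated.
Round 2: A 13, C 29, D 12, E 15, F 10. F eliminated.
Round 3: A 13, C 29, D 22, E 15. A eliminated.
Round 4: C 29, D 35, E 15. E eliminated.
Round 5: C 44, D 35. C has a majority (≥40).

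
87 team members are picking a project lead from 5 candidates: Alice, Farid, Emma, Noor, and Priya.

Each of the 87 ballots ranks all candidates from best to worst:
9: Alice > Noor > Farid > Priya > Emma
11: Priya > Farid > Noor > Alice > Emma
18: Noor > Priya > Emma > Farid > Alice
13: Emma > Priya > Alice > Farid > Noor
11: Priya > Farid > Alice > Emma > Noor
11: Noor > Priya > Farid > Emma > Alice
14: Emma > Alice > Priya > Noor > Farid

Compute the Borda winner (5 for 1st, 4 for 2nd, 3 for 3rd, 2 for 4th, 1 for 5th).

Priya

Alice: 9×5 + 11×2 + 18×1 + 13×3 + 11×3 + 11×1 + 14×4 = 224
Farid: 9×3 + 11×4 + 18×2 + 13×2 + 11×4 + 11×3 + 14×1 = 224
Emma: 9×1 + 11×1 + 18×3 + 13×5 + 11×2 + 11×2 + 14×5 = 253
Noor: 9×4 + 11×3 + 18×5 + 13×1 + 11×1 + 11×5 + 14×2 = 266
Priya: 9×2 + 11×5 + 18×4 + 13×4 + 11×5 + 11×4 + 14×3 = 338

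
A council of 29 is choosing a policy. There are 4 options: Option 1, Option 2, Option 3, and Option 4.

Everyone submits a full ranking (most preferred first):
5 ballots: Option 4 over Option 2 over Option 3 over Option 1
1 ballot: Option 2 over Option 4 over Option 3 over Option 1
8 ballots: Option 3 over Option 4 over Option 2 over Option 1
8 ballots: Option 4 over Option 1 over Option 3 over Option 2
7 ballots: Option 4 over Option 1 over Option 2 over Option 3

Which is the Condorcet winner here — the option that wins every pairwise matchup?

Option 4

Option 4 vs Option 1: 29–0
Option 4 vs Option 2: 28–1
Option 4 vs Option 3: 21–8
Option 4 beats every other option.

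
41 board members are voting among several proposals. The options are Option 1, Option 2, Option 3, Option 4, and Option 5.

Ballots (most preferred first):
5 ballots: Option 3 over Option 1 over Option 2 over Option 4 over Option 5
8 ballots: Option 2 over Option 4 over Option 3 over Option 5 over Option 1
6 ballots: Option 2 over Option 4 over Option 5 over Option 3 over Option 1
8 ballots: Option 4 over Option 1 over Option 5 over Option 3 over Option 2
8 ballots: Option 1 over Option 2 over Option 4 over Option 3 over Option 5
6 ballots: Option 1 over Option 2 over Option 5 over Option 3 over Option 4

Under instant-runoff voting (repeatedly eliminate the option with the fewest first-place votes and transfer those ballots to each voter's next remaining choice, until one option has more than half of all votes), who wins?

Option 1

Round 1: Option 1 14, Option 2 14, Option 3 5, Option 4 8, Option 5 0. Option 5 eliminated.
Round 2: Option 1 14, Option 2 14, Option 3 5, Option 4 8. Option 3 eliminated.
Round 3: Option 1 19, Option 2 14, Option 4 8. Option 4 eliminated.
Round 4: Option 1 27, Option 2 14. Option 1 has a majority (≥21).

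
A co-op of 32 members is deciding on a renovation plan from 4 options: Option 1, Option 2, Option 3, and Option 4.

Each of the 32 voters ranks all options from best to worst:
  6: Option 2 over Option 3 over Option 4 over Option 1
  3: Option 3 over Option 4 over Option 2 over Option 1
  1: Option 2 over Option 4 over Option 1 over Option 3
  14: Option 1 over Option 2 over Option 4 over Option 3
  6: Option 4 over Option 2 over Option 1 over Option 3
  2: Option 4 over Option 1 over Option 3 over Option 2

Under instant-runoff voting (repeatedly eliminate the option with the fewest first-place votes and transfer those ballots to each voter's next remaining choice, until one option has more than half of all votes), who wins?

Option 4

Round 1: Option 1 14, Option 2 7, Option 3 3, Option 4 8. Option 3 eliminated.
Round 2: Option 1 14, Option 2 7, Option 4 11. Option 2 eliminated.
Round 3: Option 1 14, Option 4 18. Option 4 has a majority (≥17).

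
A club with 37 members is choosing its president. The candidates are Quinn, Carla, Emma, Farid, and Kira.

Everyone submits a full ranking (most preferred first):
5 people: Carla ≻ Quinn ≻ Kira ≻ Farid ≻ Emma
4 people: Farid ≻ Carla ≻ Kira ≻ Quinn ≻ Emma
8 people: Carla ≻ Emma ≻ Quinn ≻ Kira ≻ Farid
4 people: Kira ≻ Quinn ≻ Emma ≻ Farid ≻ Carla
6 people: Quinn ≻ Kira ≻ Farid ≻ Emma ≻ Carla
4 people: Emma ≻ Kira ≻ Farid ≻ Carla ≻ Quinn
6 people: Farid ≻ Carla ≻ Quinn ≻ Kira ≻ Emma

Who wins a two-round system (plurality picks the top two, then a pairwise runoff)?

Round 1 first-place votes: Quinn 6, Carla 13, Emma 4, Farid 10, Kira 4. Carla and Farid advance.
Runoff: Carla is ranked above Farid on 13 ballots, Farid above Carla on 24.

Farid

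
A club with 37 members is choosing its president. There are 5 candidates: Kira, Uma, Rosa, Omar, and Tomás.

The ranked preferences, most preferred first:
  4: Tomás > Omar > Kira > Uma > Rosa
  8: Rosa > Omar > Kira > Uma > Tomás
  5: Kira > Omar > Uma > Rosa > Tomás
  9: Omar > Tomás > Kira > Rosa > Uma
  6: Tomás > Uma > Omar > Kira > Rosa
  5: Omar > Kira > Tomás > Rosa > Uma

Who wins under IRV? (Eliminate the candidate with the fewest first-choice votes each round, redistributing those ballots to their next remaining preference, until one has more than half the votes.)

Omar

Round 1: Kira 5, Uma 0, Rosa 8, Omar 14, Tomás 10. Uma eliminated.
Round 2: Kira 5, Rosa 8, Omar 14, Tomás 10. Kira eliminated.
Round 3: Rosa 8, Omar 19, Tomás 10. Omar has a majority (≥19).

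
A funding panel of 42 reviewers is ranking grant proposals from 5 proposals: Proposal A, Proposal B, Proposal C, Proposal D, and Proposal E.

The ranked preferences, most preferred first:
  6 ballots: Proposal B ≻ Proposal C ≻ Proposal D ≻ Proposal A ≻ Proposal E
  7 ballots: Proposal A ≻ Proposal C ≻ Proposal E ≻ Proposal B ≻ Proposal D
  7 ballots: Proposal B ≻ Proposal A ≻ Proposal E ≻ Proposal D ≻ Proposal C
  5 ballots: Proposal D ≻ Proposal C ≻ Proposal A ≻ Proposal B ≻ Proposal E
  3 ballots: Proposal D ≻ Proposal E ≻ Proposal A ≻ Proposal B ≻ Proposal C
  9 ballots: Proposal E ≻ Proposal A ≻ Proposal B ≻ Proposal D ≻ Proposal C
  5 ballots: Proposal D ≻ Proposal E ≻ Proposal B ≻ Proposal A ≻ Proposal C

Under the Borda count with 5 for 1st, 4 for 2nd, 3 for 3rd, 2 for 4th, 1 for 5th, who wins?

Proposal A

Proposal A: 6×2 + 7×5 + 7×4 + 5×3 + 3×3 + 9×4 + 5×2 = 145
Proposal B: 6×5 + 7×2 + 7×5 + 5×2 + 3×2 + 9×3 + 5×3 = 137
Proposal C: 6×4 + 7×4 + 7×1 + 5×4 + 3×1 + 9×1 + 5×1 = 96
Proposal D: 6×3 + 7×1 + 7×2 + 5×5 + 3×5 + 9×2 + 5×5 = 122
Proposal E: 6×1 + 7×3 + 7×3 + 5×1 + 3×4 + 9×5 + 5×4 = 130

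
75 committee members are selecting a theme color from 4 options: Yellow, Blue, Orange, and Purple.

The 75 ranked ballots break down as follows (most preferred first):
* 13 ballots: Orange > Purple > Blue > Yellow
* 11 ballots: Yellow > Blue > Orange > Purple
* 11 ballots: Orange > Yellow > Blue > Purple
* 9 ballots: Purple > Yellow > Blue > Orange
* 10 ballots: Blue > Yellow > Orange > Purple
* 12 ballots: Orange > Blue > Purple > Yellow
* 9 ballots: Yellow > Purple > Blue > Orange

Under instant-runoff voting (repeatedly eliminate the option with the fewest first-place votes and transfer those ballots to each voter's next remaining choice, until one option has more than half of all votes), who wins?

Round 1: Yellow 20, Blue 10, Orange 36, Purple 9. Purple eliminated.
Round 2: Yellow 29, Blue 10, Orange 36. Blue eliminated.
Round 3: Yellow 39, Orange 36. Yellow has a majority (≥38).

Yellow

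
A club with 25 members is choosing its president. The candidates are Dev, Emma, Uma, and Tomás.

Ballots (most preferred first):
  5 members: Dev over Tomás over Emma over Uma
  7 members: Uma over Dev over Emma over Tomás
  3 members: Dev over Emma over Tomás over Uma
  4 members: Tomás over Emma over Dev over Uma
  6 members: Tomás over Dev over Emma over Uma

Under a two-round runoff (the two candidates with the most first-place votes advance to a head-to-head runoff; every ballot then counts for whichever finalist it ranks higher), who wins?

Dev

Round 1 first-place votes: Dev 8, Emma 0, Uma 7, Tomás 10. Tomás and Dev advance.
Runoff: Tomás is ranked above Dev on 10 ballots, Dev above Tomás on 15.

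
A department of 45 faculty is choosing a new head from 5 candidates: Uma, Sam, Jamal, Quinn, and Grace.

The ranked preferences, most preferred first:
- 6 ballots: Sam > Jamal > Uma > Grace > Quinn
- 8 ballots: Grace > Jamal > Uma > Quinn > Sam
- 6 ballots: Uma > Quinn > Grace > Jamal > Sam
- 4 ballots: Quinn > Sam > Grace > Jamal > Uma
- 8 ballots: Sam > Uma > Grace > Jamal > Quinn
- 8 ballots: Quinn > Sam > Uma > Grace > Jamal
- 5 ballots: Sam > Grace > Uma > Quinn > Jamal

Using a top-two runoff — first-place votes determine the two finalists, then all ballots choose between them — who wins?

Quinn

Round 1 first-place votes: Uma 6, Sam 19, Jamal 0, Quinn 12, Grace 8. Sam and Quinn advance.
Runoff: Sam is ranked above Quinn on 19 ballots, Quinn above Sam on 26.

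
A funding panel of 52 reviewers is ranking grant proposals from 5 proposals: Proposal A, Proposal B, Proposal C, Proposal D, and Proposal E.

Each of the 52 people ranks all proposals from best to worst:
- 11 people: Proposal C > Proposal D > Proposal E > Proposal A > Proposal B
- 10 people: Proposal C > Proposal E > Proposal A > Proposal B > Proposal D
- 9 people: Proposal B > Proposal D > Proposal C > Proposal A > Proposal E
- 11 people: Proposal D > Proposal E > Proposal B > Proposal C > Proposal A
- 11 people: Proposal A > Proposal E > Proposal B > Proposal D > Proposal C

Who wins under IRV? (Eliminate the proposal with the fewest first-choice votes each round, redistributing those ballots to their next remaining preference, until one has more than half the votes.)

Round 1: Proposal A 11, Proposal B 9, Proposal C 21, Proposal D 11, Proposal E 0. Proposal E eliminated.
Round 2: Proposal A 11, Proposal B 9, Proposal C 21, Proposal D 11. Proposal B eliminated.
Round 3: Proposal A 11, Proposal C 21, Proposal D 20. Proposal A eliminated.
Round 4: Proposal C 21, Proposal D 31. Proposal D has a majority (≥27).

Proposal D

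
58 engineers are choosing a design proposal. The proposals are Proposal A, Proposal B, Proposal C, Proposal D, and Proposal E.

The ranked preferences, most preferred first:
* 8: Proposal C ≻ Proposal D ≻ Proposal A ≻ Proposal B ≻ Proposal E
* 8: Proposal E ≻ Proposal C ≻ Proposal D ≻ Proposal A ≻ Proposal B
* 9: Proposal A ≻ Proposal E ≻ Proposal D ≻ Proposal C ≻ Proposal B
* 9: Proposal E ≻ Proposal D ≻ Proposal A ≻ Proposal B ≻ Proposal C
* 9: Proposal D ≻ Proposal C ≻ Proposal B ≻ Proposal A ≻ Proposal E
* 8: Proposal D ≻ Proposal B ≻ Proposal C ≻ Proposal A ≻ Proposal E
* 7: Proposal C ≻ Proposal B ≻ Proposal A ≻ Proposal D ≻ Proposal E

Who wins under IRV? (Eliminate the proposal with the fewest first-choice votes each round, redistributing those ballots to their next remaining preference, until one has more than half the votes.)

Round 1: Proposal A 9, Proposal B 0, Proposal C 15, Proposal D 17, Proposal E 17. Proposal B eliminated.
Round 2: Proposal A 9, Proposal C 15, Proposal D 17, Proposal E 17. Proposal A eliminated.
Round 3: Proposal C 15, Proposal D 17, Proposal E 26. Proposal C eliminated.
Round 4: Proposal D 32, Proposal E 26. Proposal D has a majority (≥30).

Proposal D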